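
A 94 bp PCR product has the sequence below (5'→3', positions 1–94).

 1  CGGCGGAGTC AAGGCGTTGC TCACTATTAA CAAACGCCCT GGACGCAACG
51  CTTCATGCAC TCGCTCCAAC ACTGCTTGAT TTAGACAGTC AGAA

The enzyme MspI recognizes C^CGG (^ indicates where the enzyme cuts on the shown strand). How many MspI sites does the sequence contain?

0

No occurrence of CCGG is present in the sequence.
MspI does not cut: 0 sites.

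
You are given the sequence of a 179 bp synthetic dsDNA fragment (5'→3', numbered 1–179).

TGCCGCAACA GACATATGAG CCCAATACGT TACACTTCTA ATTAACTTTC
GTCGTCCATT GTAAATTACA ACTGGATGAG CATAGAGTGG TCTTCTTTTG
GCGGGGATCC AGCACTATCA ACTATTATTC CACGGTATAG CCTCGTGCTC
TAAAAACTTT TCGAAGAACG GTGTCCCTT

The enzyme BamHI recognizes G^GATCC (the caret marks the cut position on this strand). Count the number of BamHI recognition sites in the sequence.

GGATCC occurs starting at position 105.
BamHI cuts at 1 site.

1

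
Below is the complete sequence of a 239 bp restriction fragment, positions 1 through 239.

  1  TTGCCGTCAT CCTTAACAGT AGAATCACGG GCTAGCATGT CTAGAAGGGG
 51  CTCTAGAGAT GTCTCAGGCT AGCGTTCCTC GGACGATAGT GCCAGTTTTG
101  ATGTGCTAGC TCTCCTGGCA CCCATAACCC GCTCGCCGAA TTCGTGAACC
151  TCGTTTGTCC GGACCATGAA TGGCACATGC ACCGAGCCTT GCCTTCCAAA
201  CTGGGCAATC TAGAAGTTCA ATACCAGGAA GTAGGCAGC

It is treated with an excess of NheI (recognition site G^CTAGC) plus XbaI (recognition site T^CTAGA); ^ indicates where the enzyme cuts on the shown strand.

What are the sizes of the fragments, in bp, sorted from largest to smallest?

104, 37, 31, 30, 16, 12, 9 bp

NheI sites (GCTAGC) start at positions 31, 68, 105.
NheI cuts after the first base of each site, so after positions 31, 68, 105.
XbaI sites (TCTAGA) start at positions 40, 52, 209.
XbaI cuts after the first base of each site, so after positions 40, 52, 209.
Combined cut positions: 31, 40, 52, 68, 105, 209.
Linear molecule, 6 cuts → 7 fragments:
  1–31 → 31 bp
  32–40 → 9 bp
  41–52 → 12 bp
  53–68 → 16 bp
  69–105 → 37 bp
  106–209 → 104 bp
  210–239 → 30 bp
Sorted largest to smallest: 104, 37, 31, 30, 16, 12, 9 bp.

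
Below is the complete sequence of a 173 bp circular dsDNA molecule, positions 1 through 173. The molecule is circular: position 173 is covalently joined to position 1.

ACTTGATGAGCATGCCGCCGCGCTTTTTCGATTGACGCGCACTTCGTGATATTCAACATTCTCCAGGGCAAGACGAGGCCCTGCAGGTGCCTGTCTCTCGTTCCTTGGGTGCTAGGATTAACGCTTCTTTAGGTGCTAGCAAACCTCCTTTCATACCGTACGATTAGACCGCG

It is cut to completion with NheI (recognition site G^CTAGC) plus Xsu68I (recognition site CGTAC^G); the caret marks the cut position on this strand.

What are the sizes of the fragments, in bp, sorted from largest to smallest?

147, 26 bp

The NheI site (GCTAGC) starts at position 135.
NheI cuts after the first base of each site, so after position 135.
The Xsu68I site (CGTACG) starts at position 157.
Xsu68I cuts after base 5 of each site (before the last base), so after position 161.
Combined cut positions: 135, 161.
Circular molecule, 2 cuts → 2 fragments:
  136–161 → 26 bp
  162–173 then 1–135 → 12 + 135 = 147 bp
Sorted largest to smallest: 147, 26 bp.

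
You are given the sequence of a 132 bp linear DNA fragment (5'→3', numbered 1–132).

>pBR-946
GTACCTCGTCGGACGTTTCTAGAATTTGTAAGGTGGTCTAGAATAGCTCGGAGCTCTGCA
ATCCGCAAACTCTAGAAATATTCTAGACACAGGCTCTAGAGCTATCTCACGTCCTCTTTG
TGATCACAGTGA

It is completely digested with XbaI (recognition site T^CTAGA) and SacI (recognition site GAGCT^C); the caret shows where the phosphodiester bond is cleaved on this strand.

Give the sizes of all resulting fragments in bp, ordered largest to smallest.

37, 19, 18, 18, 16, 13, 11 bp

XbaI sites (TCTAGA) start at positions 18, 37, 71, 82, 95.
XbaI cuts after the first base of each site, so after positions 18, 37, 71, 82, 95.
The SacI site (GAGCTC) starts at position 51.
SacI cuts after base 5 of each site (before the last base), so after position 55.
Combined cut positions: 18, 37, 55, 71, 82, 95.
Linear molecule, 6 cuts → 7 fragments:
  1–18 → 18 bp
  19–37 → 19 bp
  38–55 → 18 bp
  56–71 → 16 bp
  72–82 → 11 bp
  83–95 → 13 bp
  96–132 → 37 bp
Sorted largest to smallest: 37, 19, 18, 18, 16, 13, 11 bp.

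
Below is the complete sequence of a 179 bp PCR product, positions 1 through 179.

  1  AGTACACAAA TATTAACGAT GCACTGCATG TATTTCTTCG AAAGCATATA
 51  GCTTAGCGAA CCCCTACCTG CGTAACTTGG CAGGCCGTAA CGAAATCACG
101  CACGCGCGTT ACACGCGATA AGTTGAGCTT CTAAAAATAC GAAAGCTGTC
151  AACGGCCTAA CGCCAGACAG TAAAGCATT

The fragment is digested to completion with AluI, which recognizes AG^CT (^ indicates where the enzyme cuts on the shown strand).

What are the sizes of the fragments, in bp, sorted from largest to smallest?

76, 51, 34, 18 bp

AluI sites (AGCT) start at positions 50, 126, 144.
AluI cuts after base 2 of each site, so after positions 51, 127, 145.
Linear molecule, 3 cuts → 4 fragments:
  1–51 → 51 bp
  52–127 → 76 bp
  128–145 → 18 bp
  146–179 → 34 bp
Sorted largest to smallest: 76, 51, 34, 18 bp.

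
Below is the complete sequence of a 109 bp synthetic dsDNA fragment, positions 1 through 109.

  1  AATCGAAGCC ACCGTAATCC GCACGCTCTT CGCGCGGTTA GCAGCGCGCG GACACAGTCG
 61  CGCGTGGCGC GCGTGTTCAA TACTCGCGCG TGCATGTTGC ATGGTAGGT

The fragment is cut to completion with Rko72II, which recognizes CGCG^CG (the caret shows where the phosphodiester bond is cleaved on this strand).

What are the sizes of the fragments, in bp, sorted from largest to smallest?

34, 21, 17, 14, 14, 9 bp

Rko72II sites (CGCGCG) start at positions 31, 45, 59, 68, 85.
Rko72II cuts after base 4 of each site, so after positions 34, 48, 62, 71, 88.
Linear molecule, 5 cuts → 6 fragments:
  1–34 → 34 bp
  35–48 → 14 bp
  49–62 → 14 bp
  63–71 → 9 bp
  72–88 → 17 bp
  89–109 → 21 bp
Sorted largest to smallest: 34, 21, 17, 14, 14, 9 bp.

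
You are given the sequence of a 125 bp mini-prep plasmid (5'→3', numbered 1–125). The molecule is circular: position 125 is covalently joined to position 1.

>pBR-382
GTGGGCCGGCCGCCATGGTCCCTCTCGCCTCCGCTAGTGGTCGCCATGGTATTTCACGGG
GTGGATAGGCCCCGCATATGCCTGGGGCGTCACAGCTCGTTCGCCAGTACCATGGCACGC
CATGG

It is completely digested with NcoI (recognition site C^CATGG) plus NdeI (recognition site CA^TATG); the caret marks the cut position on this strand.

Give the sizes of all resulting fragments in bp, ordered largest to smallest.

34, 32, 31, 18, 10 bp

NcoI sites (CCATGG) start at positions 13, 44, 110, 120.
NcoI cuts after the first base of each site, so after positions 13, 44, 110, 120.
The NdeI site (CATATG) starts at position 75.
NdeI cuts after base 2 of each site, so after position 76.
Combined cut positions: 13, 44, 76, 110, 120.
Circular molecule, 5 cuts → 5 fragments:
  14–44 → 31 bp
  45–76 → 32 bp
  77–110 → 34 bp
  111–120 → 10 bp
  121–125 then 1–13 → 5 + 13 = 18 bp
Sorted largest to smallest: 34, 32, 31, 18, 10 bp.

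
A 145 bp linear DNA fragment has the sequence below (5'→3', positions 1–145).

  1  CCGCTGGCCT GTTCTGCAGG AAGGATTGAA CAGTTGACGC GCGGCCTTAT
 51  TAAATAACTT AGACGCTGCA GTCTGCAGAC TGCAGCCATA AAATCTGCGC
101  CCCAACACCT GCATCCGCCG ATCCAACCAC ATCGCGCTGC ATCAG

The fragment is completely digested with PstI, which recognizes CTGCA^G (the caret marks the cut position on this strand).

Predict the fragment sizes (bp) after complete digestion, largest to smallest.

61, 52, 18, 7, 7 bp

PstI sites (CTGCAG) start at positions 14, 66, 73, 80.
PstI cuts after base 5 of each site (before the last base), so after positions 18, 70, 77, 84.
Linear molecule, 4 cuts → 5 fragments:
  1–18 → 18 bp
  19–70 → 52 bp
  71–77 → 7 bp
  78–84 → 7 bp
  85–145 → 61 bp
Sorted largest to smallest: 61, 52, 18, 7, 7 bp.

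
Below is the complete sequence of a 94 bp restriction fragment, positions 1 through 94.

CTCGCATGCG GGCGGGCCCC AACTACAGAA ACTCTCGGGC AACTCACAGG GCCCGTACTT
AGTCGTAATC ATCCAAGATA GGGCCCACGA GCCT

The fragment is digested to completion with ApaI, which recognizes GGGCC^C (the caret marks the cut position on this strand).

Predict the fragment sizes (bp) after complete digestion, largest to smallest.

35, 32, 18, 9 bp

ApaI sites (GGGCCC) start at positions 14, 49, 81.
ApaI cuts after base 5 of each site (before the last base), so after positions 18, 53, 85.
Linear molecule, 3 cuts → 4 fragments:
  1–18 → 18 bp
  19–53 → 35 bp
  54–85 → 32 bp
  86–94 → 9 bp
Sorted largest to smallest: 35, 32, 18, 9 bp.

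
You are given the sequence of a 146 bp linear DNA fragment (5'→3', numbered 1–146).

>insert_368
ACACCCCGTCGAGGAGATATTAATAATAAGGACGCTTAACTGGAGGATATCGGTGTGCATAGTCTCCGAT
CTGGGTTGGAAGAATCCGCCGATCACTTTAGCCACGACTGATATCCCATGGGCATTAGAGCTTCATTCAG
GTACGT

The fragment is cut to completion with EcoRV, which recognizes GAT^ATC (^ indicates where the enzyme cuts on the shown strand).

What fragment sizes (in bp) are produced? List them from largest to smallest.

64, 48, 34 bp

EcoRV sites (GATATC) start at positions 46, 110.
EcoRV cuts after base 3 of each site, so after positions 48, 112.
Linear molecule, 2 cuts → 3 fragments:
  1–48 → 48 bp
  49–112 → 64 bp
  113–146 → 34 bp
Sorted largest to smallest: 64, 48, 34 bp.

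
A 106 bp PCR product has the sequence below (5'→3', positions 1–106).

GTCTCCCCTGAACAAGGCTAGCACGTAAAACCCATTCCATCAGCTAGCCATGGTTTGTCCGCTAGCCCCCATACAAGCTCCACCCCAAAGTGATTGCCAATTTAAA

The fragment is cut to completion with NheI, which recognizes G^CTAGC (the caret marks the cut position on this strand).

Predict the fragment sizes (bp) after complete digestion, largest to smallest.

45, 26, 18, 17 bp

NheI sites (GCTAGC) start at positions 17, 43, 61.
NheI cuts after the first base of each site, so after positions 17, 43, 61.
Linear molecule, 3 cuts → 4 fragments:
  1–17 → 17 bp
  18–43 → 26 bp
  44–61 → 18 bp
  62–106 → 45 bp
Sorted largest to smallest: 45, 26, 18, 17 bp.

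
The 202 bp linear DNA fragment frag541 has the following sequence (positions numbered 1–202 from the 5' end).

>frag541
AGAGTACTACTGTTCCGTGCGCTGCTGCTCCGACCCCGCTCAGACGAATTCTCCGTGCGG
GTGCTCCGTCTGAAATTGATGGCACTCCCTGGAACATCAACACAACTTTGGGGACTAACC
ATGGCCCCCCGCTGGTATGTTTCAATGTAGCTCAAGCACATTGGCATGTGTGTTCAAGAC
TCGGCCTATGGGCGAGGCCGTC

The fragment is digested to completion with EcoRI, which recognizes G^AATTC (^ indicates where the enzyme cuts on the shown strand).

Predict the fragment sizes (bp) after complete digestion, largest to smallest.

The EcoRI site (GAATTC) starts at position 46.
EcoRI cuts after the first base of each site, so after position 46.
Linear molecule, 1 cut → 2 fragments:
  1–46 → 46 bp
  47–202 → 156 bp
Sorted largest to smallest: 156, 46 bp.

156, 46 bp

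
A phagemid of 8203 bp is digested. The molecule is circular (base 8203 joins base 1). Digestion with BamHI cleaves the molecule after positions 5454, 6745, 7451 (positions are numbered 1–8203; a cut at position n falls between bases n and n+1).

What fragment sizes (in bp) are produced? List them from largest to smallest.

6206, 1291, 706 bp

Circular molecule, 3 cuts → 3 fragments:
  6745 − 5454 = 1291 bp
  7451 − 6745 = 706 bp
  wrap: 8203 − 7451 + 5454 = 6206 bp
Sorted largest to smallest: 6206, 1291, 706 bp.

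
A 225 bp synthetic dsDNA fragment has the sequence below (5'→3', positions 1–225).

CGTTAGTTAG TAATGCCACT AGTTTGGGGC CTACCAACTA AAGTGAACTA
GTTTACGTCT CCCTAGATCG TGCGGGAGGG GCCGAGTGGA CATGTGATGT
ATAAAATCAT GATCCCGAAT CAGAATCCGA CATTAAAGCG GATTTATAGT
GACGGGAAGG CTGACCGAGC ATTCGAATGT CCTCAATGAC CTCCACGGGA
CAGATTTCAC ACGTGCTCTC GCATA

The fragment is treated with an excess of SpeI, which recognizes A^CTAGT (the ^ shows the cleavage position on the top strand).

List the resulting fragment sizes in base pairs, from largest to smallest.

178, 29, 18 bp

SpeI sites (ACTAGT) start at positions 18, 47.
SpeI cuts after the first base of each site, so after positions 18, 47.
Linear molecule, 2 cuts → 3 fragments:
  1–18 → 18 bp
  19–47 → 29 bp
  48–225 → 178 bp
Sorted largest to smallest: 178, 29, 18 bp.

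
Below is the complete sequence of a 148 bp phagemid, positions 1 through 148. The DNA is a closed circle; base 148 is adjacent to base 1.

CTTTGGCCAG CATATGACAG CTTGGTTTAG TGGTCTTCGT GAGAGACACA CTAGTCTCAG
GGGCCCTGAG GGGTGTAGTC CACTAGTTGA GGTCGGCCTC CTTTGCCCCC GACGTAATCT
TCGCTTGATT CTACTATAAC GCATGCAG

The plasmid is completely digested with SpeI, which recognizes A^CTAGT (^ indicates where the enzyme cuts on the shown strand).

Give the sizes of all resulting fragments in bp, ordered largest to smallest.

SpeI sites (ACTAGT) start at positions 50, 82.
SpeI cuts after the first base of each site, so after positions 50, 82.
Circular molecule, 2 cuts → 2 fragments:
  51–82 → 32 bp
  83–148 then 1–50 → 66 + 50 = 116 bp
Sorted largest to smallest: 116, 32 bp.

116, 32 bp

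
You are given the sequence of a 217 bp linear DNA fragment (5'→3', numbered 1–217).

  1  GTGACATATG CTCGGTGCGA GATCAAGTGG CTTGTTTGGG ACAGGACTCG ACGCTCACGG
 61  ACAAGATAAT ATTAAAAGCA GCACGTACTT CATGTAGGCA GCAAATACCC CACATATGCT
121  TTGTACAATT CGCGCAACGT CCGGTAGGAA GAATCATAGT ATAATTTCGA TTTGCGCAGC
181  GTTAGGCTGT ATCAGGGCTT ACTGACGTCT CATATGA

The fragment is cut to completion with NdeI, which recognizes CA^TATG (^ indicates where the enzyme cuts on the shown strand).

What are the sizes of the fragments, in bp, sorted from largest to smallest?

NdeI sites (CATATG) start at positions 5, 113, 211.
NdeI cuts after base 2 of each site, so after positions 6, 114, 212.
Linear molecule, 3 cuts → 4 fragments:
  1–6 → 6 bp
  7–114 → 108 bp
  115–212 → 98 bp
  213–217 → 5 bp
Sorted largest to smallest: 108, 98, 6, 5 bp.

108, 98, 6, 5 bp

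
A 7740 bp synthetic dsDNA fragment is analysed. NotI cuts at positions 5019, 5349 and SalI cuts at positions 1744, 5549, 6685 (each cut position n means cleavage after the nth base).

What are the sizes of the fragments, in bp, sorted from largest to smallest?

3275, 1744, 1136, 1055, 330, 200 bp

Combined cut positions (sorted): 1744, 5019, 5349, 5549, 6685.
Linear molecule, 5 cuts → 6 fragments:
  1744 − 0 = 1744 bp
  5019 − 1744 = 3275 bp
  5349 − 5019 = 330 bp
  5549 − 5349 = 200 bp
  6685 − 5549 = 1136 bp
  7740 − 6685 = 1055 bp
Sorted largest to smallest: 3275, 1744, 1136, 1055, 330, 200 bp.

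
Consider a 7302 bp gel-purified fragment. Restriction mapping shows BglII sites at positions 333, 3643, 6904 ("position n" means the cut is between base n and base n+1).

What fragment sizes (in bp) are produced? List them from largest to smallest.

Linear molecule, 3 cuts → 4 fragments:
  333 − 0 = 333 bp
  3643 − 333 = 3310 bp
  6904 − 3643 = 3261 bp
  7302 − 6904 = 398 bp
Sorted largest to smallest: 3310, 3261, 398, 333 bp.

3310, 3261, 398, 333 bp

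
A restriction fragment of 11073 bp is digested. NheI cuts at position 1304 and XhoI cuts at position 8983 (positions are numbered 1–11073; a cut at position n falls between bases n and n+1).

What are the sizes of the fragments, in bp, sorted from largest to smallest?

7679, 2090, 1304 bp

Combined cut positions (sorted): 1304, 8983.
Linear molecule, 2 cuts → 3 fragments:
  1304 − 0 = 1304 bp
  8983 − 1304 = 7679 bp
  11073 − 8983 = 2090 bp
Sorted largest to smallest: 7679, 2090, 1304 bp.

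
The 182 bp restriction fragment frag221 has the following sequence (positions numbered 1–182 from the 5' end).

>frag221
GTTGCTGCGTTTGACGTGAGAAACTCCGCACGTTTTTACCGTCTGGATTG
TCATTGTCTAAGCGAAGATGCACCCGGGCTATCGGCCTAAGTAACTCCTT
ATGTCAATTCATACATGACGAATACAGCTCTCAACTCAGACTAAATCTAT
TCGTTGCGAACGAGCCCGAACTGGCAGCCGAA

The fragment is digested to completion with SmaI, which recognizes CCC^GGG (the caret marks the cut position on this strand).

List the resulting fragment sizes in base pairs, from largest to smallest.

107, 75 bp

The SmaI site (CCCGGG) starts at position 73.
SmaI cuts after base 3 of each site, so after position 75.
Linear molecule, 1 cut → 2 fragments:
  1–75 → 75 bp
  76–182 → 107 bp
Sorted largest to smallest: 107, 75 bp.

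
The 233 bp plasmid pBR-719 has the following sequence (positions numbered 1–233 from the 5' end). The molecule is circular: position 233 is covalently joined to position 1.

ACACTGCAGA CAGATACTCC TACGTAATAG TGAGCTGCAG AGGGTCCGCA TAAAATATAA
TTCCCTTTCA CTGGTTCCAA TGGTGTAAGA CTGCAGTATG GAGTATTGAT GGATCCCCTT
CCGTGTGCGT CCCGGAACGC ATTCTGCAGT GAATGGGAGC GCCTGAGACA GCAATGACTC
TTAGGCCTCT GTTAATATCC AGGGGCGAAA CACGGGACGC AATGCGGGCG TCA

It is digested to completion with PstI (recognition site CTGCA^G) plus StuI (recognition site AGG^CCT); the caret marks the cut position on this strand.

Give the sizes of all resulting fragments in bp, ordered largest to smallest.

PstI sites (CTGCAG) start at positions 4, 35, 91, 144.
PstI cuts after base 5 of each site (before the last base), so after positions 8, 39, 95, 148.
The StuI site (AGGCCT) starts at position 183.
StuI cuts after base 3 of each site, so after position 185.
Combined cut positions: 8, 39, 95, 148, 185.
Circular molecule, 5 cuts → 5 fragments:
  9–39 → 31 bp
  40–95 → 56 bp
  96–148 → 53 bp
  149–185 → 37 bp
  186–233 then 1–8 → 48 + 8 = 56 bp
Sorted largest to smallest: 56, 56, 53, 37, 31 bp.

56, 56, 53, 37, 31 bp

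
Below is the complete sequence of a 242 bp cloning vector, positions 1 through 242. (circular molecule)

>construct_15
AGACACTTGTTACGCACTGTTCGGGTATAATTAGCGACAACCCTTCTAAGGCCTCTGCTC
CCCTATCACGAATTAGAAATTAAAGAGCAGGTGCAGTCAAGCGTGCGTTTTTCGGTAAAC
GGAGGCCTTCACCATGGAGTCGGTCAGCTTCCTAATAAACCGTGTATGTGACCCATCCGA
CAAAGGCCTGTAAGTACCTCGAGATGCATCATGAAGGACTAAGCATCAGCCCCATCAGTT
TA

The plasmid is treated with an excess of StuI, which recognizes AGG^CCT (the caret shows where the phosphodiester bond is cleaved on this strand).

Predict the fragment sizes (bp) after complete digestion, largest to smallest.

StuI sites (AGGCCT) start at positions 49, 123, 184.
StuI cuts after base 3 of each site, so after positions 51, 125, 186.
Circular molecule, 3 cuts → 3 fragments:
  52–125 → 74 bp
  126–186 → 61 bp
  187–242 then 1–51 → 56 + 51 = 107 bp
Sorted largest to smallest: 107, 74, 61 bp.

107, 74, 61 bp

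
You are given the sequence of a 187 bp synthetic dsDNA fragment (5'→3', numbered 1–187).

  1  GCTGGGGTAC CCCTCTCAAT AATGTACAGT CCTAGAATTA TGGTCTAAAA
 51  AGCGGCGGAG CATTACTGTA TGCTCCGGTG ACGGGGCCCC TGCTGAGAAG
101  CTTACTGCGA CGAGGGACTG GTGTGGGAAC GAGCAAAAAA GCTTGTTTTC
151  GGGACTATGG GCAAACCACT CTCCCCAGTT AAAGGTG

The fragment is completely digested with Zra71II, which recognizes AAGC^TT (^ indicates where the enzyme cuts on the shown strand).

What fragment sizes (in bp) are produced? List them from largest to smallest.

101, 45, 41 bp

Zra71II sites (AAGCTT) start at positions 98, 139.
Zra71II cuts after base 4 of each site, so after positions 101, 142.
Linear molecule, 2 cuts → 3 fragments:
  1–101 → 101 bp
  102–142 → 41 bp
  143–187 → 45 bp
Sorted largest to smallest: 101, 45, 41 bp.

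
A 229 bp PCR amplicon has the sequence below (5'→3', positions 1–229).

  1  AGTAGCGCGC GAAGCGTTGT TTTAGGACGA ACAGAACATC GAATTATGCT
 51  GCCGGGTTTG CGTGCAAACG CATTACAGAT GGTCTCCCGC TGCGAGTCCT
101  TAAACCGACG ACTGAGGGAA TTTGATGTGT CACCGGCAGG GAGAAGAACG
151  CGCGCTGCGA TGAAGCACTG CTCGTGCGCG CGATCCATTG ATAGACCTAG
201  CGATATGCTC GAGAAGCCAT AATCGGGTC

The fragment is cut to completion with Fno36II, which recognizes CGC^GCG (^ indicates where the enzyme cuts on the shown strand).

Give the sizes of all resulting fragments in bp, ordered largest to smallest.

Fno36II sites (CGCGCG) start at positions 6, 149, 177.
Fno36II cuts after base 3 of each site, so after positions 8, 151, 179.
Linear molecule, 3 cuts → 4 fragments:
  1–8 → 8 bp
  9–151 → 143 bp
  152–179 → 28 bp
  180–229 → 50 bp
Sorted largest to smallest: 143, 50, 28, 8 bp.

143, 50, 28, 8 bp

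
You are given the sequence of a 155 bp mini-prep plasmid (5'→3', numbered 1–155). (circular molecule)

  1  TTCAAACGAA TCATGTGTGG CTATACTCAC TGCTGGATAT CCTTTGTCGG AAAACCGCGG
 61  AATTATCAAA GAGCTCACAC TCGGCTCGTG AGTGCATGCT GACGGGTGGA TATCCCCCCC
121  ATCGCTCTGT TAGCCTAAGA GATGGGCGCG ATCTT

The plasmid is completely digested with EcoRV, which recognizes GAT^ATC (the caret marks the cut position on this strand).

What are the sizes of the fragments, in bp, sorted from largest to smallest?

82, 73 bp

EcoRV sites (GATATC) start at positions 36, 109.
EcoRV cuts after base 3 of each site, so after positions 38, 111.
Circular molecule, 2 cuts → 2 fragments:
  39–111 → 73 bp
  112–155 then 1–38 → 44 + 38 = 82 bp
Sorted largest to smallest: 82, 73 bp.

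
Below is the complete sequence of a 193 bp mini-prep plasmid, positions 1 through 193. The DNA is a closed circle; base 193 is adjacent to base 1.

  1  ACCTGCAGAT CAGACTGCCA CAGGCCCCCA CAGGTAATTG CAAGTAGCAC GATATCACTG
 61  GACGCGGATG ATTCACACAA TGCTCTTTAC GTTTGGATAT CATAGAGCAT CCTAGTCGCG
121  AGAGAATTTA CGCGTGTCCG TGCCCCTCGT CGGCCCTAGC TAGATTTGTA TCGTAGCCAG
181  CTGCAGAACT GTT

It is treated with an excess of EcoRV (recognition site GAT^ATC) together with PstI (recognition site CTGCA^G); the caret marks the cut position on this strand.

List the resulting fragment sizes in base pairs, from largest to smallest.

87, 46, 45, 15 bp

EcoRV sites (GATATC) start at positions 51, 96.
EcoRV cuts after base 3 of each site, so after positions 53, 98.
PstI sites (CTGCAG) start at positions 3, 181.
PstI cuts after base 5 of each site (before the last base), so after positions 7, 185.
Combined cut positions: 7, 53, 98, 185.
Circular molecule, 4 cuts → 4 fragments:
  8–53 → 46 bp
  54–98 → 45 bp
  99–185 → 87 bp
  186–193 then 1–7 → 8 + 7 = 15 bp
Sorted largest to smallest: 87, 46, 45, 15 bp.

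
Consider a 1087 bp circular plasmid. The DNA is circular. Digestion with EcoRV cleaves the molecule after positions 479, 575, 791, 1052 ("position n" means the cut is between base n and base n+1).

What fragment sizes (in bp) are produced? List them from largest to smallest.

Circular molecule, 4 cuts → 4 fragments:
  575 − 479 = 96 bp
  791 − 575 = 216 bp
  1052 − 791 = 261 bp
  wrap: 1087 − 1052 + 479 = 514 bp
Sorted largest to smallest: 514, 261, 216, 96 bp.

514, 261, 216, 96 bp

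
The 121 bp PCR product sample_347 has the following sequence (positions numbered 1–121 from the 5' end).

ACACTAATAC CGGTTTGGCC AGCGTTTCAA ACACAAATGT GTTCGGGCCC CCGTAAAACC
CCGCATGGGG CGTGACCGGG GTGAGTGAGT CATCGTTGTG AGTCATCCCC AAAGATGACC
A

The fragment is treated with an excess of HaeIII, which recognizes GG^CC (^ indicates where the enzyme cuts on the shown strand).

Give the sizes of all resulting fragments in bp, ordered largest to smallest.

74, 29, 18 bp

HaeIII sites (GGCC) start at positions 17, 46.
HaeIII cuts after base 2 of each site, so after positions 18, 47.
Linear molecule, 2 cuts → 3 fragments:
  1–18 → 18 bp
  19–47 → 29 bp
  48–121 → 74 bp
Sorted largest to smallest: 74, 29, 18 bp.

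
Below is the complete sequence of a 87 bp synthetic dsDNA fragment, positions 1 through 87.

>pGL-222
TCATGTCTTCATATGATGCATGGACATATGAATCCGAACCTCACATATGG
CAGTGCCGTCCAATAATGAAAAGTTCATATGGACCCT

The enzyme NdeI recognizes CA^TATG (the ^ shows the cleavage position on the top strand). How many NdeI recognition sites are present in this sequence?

4

CATATG occurs starting at positions 10, 25, 44, 76.
NdeI cuts at 4 sites.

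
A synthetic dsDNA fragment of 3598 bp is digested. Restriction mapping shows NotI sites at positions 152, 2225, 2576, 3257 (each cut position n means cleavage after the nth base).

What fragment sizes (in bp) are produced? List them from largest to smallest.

2073, 681, 351, 341, 152 bp

Linear molecule, 4 cuts → 5 fragments:
  152 − 0 = 152 bp
  2225 − 152 = 2073 bp
  2576 − 2225 = 351 bp
  3257 − 2576 = 681 bp
  3598 − 3257 = 341 bp
Sorted largest to smallest: 2073, 681, 351, 341, 152 bp.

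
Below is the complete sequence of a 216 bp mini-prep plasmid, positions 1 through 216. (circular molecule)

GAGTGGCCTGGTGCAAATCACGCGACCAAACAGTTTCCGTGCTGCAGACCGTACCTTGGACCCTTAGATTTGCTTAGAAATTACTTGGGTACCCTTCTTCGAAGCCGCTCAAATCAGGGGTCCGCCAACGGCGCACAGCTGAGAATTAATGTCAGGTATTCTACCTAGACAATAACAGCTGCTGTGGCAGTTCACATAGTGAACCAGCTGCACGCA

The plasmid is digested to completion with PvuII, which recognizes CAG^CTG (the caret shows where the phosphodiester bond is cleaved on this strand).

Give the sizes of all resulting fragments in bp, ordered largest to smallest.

PvuII sites (CAGCTG) start at positions 136, 176, 205.
PvuII cuts after base 3 of each site, so after positions 138, 178, 207.
Circular molecule, 3 cuts → 3 fragments:
  139–178 → 40 bp
  179–207 → 29 bp
  208–216 then 1–138 → 9 + 138 = 147 bp
Sorted largest to smallest: 147, 40, 29 bp.

147, 40, 29 bp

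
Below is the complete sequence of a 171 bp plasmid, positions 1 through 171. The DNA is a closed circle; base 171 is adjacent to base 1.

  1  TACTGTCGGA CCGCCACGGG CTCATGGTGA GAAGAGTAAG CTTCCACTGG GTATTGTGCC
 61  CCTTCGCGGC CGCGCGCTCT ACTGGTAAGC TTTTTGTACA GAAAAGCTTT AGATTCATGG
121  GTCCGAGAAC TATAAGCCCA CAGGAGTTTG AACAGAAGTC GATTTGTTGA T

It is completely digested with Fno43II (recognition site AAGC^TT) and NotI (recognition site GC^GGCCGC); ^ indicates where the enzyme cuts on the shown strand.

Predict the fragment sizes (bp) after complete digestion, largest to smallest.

105, 26, 23, 17 bp

Fno43II sites (AAGCTT) start at positions 38, 87, 104.
Fno43II cuts after base 4 of each site, so after positions 41, 90, 107.
The NotI site (GCGGCCGC) starts at position 66.
NotI cuts after base 2 of each site, so after position 67.
Combined cut positions: 41, 67, 90, 107.
Circular molecule, 4 cuts → 4 fragments:
  42–67 → 26 bp
  68–90 → 23 bp
  91–107 → 17 bp
  108–171 then 1–41 → 64 + 41 = 105 bp
Sorted largest to smallest: 105, 26, 23, 17 bp.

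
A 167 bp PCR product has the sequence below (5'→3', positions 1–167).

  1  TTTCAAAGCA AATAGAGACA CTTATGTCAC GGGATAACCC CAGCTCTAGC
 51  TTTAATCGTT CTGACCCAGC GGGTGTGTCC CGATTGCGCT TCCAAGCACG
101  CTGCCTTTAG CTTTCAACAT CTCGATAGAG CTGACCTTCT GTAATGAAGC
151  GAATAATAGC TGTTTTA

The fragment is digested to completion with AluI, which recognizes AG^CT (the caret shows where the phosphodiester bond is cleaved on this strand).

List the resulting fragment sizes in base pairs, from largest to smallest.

61, 43, 29, 20, 8, 6 bp

AluI sites (AGCT) start at positions 42, 48, 109, 129, 158.
AluI cuts after base 2 of each site, so after positions 43, 49, 110, 130, 159.
Linear molecule, 5 cuts → 6 fragments:
  1–43 → 43 bp
  44–49 → 6 bp
  50–110 → 61 bp
  111–130 → 20 bp
  131–159 → 29 bp
  160–167 → 8 bp
Sorted largest to smallest: 61, 43, 29, 20, 8, 6 bp.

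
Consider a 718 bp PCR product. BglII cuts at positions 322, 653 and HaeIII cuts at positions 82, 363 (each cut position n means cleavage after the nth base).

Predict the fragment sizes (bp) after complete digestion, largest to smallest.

Combined cut positions (sorted): 82, 322, 363, 653.
Linear molecule, 4 cuts → 5 fragments:
  82 − 0 = 82 bp
  322 − 82 = 240 bp
  363 − 322 = 41 bp
  653 − 363 = 290 bp
  718 − 653 = 65 bp
Sorted largest to smallest: 290, 240, 82, 65, 41 bp.

290, 240, 82, 65, 41 bp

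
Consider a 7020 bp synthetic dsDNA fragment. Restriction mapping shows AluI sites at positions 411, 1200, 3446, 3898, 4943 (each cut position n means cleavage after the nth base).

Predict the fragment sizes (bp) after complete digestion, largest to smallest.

Linear molecule, 5 cuts → 6 fragments:
  411 − 0 = 411 bp
  1200 − 411 = 789 bp
  3446 − 1200 = 2246 bp
  3898 − 3446 = 452 bp
  4943 − 3898 = 1045 bp
  7020 − 4943 = 2077 bp
Sorted largest to smallest: 2246, 2077, 1045, 789, 452, 411 bp.

2246, 2077, 1045, 789, 452, 411 bp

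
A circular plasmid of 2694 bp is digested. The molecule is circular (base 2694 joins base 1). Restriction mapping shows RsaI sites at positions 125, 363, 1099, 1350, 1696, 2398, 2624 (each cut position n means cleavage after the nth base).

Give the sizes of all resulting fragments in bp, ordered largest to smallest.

736, 702, 346, 251, 238, 226, 195 bp

Circular molecule, 7 cuts → 7 fragments:
  363 − 125 = 238 bp
  1099 − 363 = 736 bp
  1350 − 1099 = 251 bp
  1696 − 1350 = 346 bp
  2398 − 1696 = 702 bp
  2624 − 2398 = 226 bp
  wrap: 2694 − 2624 + 125 = 195 bp
Sorted largest to smallest: 736, 702, 346, 251, 238, 226, 195 bp.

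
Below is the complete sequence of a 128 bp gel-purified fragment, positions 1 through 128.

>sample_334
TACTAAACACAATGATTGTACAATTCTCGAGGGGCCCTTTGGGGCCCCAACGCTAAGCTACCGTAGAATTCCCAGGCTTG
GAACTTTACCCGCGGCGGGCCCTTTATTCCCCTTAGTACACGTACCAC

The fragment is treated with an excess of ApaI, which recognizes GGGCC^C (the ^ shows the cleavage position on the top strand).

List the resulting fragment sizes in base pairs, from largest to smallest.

ApaI sites (GGGCCC) start at positions 32, 42, 97.
ApaI cuts after base 5 of each site (before the last base), so after positions 36, 46, 101.
Linear molecule, 3 cuts → 4 fragments:
  1–36 → 36 bp
  37–46 → 10 bp
  47–101 → 55 bp
  102–128 → 27 bp
Sorted largest to smallest: 55, 36, 27, 10 bp.

55, 36, 27, 10 bp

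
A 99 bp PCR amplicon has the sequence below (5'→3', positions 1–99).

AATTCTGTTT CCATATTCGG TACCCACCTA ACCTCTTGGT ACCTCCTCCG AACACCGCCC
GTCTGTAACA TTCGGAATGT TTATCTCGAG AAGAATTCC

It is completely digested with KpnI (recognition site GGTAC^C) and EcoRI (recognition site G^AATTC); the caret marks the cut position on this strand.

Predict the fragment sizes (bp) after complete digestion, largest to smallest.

KpnI sites (GGTACC) start at positions 19, 38.
KpnI cuts after base 5 of each site (before the last base), so after positions 23, 42.
The EcoRI site (GAATTC) starts at position 93.
EcoRI cuts after the first base of each site, so after position 93.
Combined cut positions: 23, 42, 93.
Linear molecule, 3 cuts → 4 fragments:
  1–23 → 23 bp
  24–42 → 19 bp
  43–93 → 51 bp
  94–99 → 6 bp
Sorted largest to smallest: 51, 23, 19, 6 bp.

51, 23, 19, 6 bp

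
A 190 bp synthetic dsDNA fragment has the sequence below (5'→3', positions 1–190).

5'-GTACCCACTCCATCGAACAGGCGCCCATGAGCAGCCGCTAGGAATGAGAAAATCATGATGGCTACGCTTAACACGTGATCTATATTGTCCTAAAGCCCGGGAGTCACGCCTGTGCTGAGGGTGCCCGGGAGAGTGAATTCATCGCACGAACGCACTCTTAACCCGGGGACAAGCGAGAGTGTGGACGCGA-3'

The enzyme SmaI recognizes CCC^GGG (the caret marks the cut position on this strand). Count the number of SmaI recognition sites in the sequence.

CCCGGG occurs starting at positions 96, 124, 162.
SmaI cuts at 3 sites.

3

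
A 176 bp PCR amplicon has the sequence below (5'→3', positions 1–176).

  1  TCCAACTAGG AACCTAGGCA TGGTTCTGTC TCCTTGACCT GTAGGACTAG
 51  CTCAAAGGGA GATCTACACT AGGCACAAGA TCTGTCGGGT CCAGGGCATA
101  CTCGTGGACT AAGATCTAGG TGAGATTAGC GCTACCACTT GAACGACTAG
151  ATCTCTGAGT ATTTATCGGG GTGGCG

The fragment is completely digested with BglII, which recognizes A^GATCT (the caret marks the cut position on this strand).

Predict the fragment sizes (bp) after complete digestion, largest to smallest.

60, 37, 34, 27, 18 bp

BglII sites (AGATCT) start at positions 60, 78, 112, 149.
BglII cuts after the first base of each site, so after positions 60, 78, 112, 149.
Linear molecule, 4 cuts → 5 fragments:
  1–60 → 60 bp
  61–78 → 18 bp
  79–112 → 34 bp
  113–149 → 37 bp
  150–176 → 27 bp
Sorted largest to smallest: 60, 37, 34, 27, 18 bp.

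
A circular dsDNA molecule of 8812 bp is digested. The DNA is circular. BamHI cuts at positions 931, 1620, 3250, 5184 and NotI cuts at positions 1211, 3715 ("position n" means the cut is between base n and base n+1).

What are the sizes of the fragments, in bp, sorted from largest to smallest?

4559, 1630, 1469, 465, 409, 280 bp

Combined cut positions (sorted): 931, 1211, 1620, 3250, 3715, 5184.
Circular molecule, 6 cuts → 6 fragments:
  1211 − 931 = 280 bp
  1620 − 1211 = 409 bp
  3250 − 1620 = 1630 bp
  3715 − 3250 = 465 bp
  5184 − 3715 = 1469 bp
  wrap: 8812 − 5184 + 931 = 4559 bp
Sorted largest to smallest: 4559, 1630, 1469, 465, 409, 280 bp.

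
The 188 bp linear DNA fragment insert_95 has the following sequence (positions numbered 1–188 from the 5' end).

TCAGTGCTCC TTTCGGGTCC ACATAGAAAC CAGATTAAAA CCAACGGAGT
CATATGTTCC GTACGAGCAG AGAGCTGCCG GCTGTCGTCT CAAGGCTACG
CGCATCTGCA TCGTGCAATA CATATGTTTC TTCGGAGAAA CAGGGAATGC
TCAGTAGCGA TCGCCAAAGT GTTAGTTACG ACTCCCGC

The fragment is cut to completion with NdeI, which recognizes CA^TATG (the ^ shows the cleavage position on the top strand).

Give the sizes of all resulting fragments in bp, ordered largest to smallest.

70, 66, 52 bp

NdeI sites (CATATG) start at positions 51, 121.
NdeI cuts after base 2 of each site, so after positions 52, 122.
Linear molecule, 2 cuts → 3 fragments:
  1–52 → 52 bp
  53–122 → 70 bp
  123–188 → 66 bp
Sorted largest to smallest: 70, 66, 52 bp.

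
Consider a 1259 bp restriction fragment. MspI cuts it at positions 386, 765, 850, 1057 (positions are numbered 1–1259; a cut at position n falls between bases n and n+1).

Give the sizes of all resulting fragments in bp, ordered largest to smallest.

Linear molecule, 4 cuts → 5 fragments:
  386 − 0 = 386 bp
  765 − 386 = 379 bp
  850 − 765 = 85 bp
  1057 − 850 = 207 bp
  1259 − 1057 = 202 bp
Sorted largest to smallest: 386, 379, 207, 202, 85 bp.

386, 379, 207, 202, 85 bp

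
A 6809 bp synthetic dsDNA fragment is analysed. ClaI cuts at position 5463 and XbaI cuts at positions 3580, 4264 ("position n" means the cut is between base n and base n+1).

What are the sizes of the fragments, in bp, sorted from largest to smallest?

Combined cut positions (sorted): 3580, 4264, 5463.
Linear molecule, 3 cuts → 4 fragments:
  3580 − 0 = 3580 bp
  4264 − 3580 = 684 bp
  5463 − 4264 = 1199 bp
  6809 − 5463 = 1346 bp
Sorted largest to smallest: 3580, 1346, 1199, 684 bp.

3580, 1346, 1199, 684 bp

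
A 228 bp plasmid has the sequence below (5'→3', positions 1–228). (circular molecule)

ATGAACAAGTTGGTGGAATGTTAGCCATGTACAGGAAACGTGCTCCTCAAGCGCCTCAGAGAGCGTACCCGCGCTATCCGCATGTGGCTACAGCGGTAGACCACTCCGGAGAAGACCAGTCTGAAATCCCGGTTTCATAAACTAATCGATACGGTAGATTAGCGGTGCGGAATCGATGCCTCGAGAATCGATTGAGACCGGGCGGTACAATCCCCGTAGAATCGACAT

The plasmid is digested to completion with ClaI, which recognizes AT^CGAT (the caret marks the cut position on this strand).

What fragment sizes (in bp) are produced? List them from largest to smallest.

186, 27, 15 bp

ClaI sites (ATCGAT) start at positions 145, 172, 187.
ClaI cuts after base 2 of each site, so after positions 146, 173, 188.
Circular molecule, 3 cuts → 3 fragments:
  147–173 → 27 bp
  174–188 → 15 bp
  189–228 then 1–146 → 40 + 146 = 186 bp
Sorted largest to smallest: 186, 27, 15 bp.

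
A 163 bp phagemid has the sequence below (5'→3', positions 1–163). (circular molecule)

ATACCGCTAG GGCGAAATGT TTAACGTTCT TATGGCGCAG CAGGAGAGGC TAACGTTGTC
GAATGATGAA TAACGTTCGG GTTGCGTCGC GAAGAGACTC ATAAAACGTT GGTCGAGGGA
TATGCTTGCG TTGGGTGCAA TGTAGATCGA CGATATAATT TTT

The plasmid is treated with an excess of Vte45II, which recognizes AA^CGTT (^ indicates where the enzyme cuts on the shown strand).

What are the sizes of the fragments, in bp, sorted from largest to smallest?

81, 33, 29, 20 bp

Vte45II sites (AACGTT) start at positions 23, 52, 72, 105.
Vte45II cuts after base 2 of each site, so after positions 24, 53, 73, 106.
Circular molecule, 4 cuts → 4 fragments:
  25–53 → 29 bp
  54–73 → 20 bp
  74–106 → 33 bp
  107–163 then 1–24 → 57 + 24 = 81 bp
Sorted largest to smallest: 81, 33, 29, 20 bp.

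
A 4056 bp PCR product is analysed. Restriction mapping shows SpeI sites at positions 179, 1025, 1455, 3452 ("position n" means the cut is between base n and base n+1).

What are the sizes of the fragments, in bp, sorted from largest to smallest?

1997, 846, 604, 430, 179 bp

Linear molecule, 4 cuts → 5 fragments:
  179 − 0 = 179 bp
  1025 − 179 = 846 bp
  1455 − 1025 = 430 bp
  3452 − 1455 = 1997 bp
  4056 − 3452 = 604 bp
Sorted largest to smallest: 1997, 846, 604, 430, 179 bp.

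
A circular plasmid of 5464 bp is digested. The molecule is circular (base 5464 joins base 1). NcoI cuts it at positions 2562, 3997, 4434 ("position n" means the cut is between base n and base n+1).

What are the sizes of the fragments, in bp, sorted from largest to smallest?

3592, 1435, 437 bp

Circular molecule, 3 cuts → 3 fragments:
  3997 − 2562 = 1435 bp
  4434 − 3997 = 437 bp
  wrap: 5464 − 4434 + 2562 = 3592 bp
Sorted largest to smallest: 3592, 1435, 437 bp.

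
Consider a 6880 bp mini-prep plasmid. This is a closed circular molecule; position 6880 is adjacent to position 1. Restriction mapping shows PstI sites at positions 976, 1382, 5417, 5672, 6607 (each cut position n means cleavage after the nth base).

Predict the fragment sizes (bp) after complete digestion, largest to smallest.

4035, 1249, 935, 406, 255 bp

Circular molecule, 5 cuts → 5 fragments:
  1382 − 976 = 406 bp
  5417 − 1382 = 4035 bp
  5672 − 5417 = 255 bp
  6607 − 5672 = 935 bp
  wrap: 6880 − 6607 + 976 = 1249 bp
Sorted largest to smallest: 4035, 1249, 935, 406, 255 bp.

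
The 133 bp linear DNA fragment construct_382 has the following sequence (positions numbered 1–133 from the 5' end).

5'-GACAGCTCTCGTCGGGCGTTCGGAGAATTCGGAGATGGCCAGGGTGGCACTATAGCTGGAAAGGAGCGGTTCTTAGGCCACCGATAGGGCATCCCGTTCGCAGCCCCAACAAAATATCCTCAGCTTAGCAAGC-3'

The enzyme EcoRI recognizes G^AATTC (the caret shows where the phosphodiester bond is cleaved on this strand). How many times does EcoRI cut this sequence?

GAATTC occurs starting at position 25.
EcoRI cuts at 1 site.

1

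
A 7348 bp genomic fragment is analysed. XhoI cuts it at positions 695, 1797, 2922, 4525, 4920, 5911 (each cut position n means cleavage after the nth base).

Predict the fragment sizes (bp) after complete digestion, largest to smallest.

Linear molecule, 6 cuts → 7 fragments:
  695 − 0 = 695 bp
  1797 − 695 = 1102 bp
  2922 − 1797 = 1125 bp
  4525 − 2922 = 1603 bp
  4920 − 4525 = 395 bp
  5911 − 4920 = 991 bp
  7348 − 5911 = 1437 bp
Sorted largest to smallest: 1603, 1437, 1125, 1102, 991, 695, 395 bp.

1603, 1437, 1125, 1102, 991, 695, 395 bp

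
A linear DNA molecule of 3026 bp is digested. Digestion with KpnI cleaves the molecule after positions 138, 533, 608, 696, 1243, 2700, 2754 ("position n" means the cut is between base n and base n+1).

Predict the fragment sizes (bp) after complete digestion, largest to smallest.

Linear molecule, 7 cuts → 8 fragments:
  138 − 0 = 138 bp
  533 − 138 = 395 bp
  608 − 533 = 75 bp
  696 − 608 = 88 bp
  1243 − 696 = 547 bp
  2700 − 1243 = 1457 bp
  2754 − 2700 = 54 bp
  3026 − 2754 = 272 bp
Sorted largest to smallest: 1457, 547, 395, 272, 138, 88, 75, 54 bp.

1457, 547, 395, 272, 138, 88, 75, 54 bp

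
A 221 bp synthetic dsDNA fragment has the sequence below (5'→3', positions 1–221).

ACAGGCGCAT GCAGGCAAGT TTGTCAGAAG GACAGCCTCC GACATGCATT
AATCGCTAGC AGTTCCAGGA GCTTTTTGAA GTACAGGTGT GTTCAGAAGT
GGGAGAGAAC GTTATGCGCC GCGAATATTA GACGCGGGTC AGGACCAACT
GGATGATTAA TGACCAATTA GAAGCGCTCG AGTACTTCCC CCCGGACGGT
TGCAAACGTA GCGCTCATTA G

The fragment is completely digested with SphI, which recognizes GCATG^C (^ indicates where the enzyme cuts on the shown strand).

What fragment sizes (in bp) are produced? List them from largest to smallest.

210, 11 bp

The SphI site (GCATGC) starts at position 7.
SphI cuts after base 5 of each site (before the last base), so after position 11.
Linear molecule, 1 cut → 2 fragments:
  1–11 → 11 bp
  12–221 → 210 bp
Sorted largest to smallest: 210, 11 bp.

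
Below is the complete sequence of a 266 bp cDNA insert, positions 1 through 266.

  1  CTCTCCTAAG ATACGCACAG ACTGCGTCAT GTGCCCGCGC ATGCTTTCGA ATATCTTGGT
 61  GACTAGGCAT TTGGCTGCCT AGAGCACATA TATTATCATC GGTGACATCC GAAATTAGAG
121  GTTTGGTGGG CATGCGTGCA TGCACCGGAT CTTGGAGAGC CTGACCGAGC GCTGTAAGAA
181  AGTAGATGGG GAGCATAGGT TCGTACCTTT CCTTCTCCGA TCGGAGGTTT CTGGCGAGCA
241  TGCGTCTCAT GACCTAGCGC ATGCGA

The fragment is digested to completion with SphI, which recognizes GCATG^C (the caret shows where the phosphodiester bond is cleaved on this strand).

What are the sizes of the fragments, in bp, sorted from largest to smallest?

100, 91, 43, 21, 8, 3 bp

SphI sites (GCATGC) start at positions 39, 130, 138, 238, 259.
SphI cuts after base 5 of each site (before the last base), so after positions 43, 134, 142, 242, 263.
Linear molecule, 5 cuts → 6 fragments:
  1–43 → 43 bp
  44–134 → 91 bp
  135–142 → 8 bp
  143–242 → 100 bp
  243–263 → 21 bp
  264–266 → 3 bp
Sorted largest to smallest: 100, 91, 43, 21, 8, 3 bp.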